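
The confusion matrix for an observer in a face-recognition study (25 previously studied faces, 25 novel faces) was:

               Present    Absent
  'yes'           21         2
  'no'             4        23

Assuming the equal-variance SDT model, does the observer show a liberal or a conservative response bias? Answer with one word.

z(H) = 0.994, z(FA) = -1.405
c = −½·(z(H) + z(FA)) = 0.2055
c > 0 → conservative criterion (biased toward responding “no”).

conservative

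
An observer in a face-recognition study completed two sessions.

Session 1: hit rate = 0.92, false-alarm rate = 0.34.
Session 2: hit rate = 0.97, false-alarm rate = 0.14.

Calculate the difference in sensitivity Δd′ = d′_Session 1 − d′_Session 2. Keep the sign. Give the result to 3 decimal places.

Δd′ = -1.144

Session 1: z(0.92) = 1.4051, z(0.34) = -0.4125, d' = 1.8176
Session 2: z(0.97) = 1.8808, z(0.14) = -1.0803, d' = 2.9611
Δd' = d'_Session 1 − d'_Session 2 = 1.8176 − 2.9611 = -1.1435
Session 2 has the higher sensitivity.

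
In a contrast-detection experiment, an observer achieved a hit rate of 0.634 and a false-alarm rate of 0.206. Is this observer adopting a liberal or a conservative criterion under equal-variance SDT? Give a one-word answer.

conservative

z(H) = 0.342, z(FA) = -0.820
c = −½·(z(H) + z(FA)) = 0.239
c > 0 → conservative criterion (biased toward responding “no”).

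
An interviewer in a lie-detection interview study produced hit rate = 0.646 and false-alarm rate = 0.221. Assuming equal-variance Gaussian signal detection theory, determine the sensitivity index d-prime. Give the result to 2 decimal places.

d-prime = 1.14

z(0.646) = 0.3745, z(0.221) = -0.7688
d' = z(H) − z(FA) = 0.3745 − (-0.7688) = 1.1433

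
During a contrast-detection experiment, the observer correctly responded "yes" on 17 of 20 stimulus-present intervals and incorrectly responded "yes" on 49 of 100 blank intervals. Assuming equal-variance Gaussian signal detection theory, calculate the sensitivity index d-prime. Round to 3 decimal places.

H = 17/20 = 0.8500
FA = 49/100 = 0.4900
Φ⁻¹(H) = Φ⁻¹(0.8500) = 1.0364
Φ⁻¹(FA) = Φ⁻¹(0.4900) = -0.0251
d' = z(H) − z(FA) = 1.0364 − (-0.0251) = 1.0615

d-prime = 1.062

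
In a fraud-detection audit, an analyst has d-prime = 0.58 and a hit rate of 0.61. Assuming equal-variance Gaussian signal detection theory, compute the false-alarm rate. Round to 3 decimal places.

z(hit rate) = z(0.61) = 0.2793
z(FA) = z(H) − d' = 0.2793 − 0.58 = -0.3007
false-alarm rate = Φ(-0.3007) = 0.3818

false-alarm rate = 0.382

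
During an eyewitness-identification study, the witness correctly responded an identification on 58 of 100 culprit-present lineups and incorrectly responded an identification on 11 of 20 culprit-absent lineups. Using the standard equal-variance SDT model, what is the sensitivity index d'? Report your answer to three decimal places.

H = 58/100 = 0.5800
FA = 11/20 = 0.5500
Φ⁻¹(H) = 0.2019
Φ⁻¹(FA) = 0.1257
d' = z(H) − z(FA) = 0.2019 − 0.1257 = 0.0762

d' = 0.076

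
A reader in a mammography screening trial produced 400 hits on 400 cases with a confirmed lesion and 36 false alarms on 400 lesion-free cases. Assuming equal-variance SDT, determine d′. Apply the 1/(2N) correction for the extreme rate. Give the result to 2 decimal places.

d′ = 4.36

The hit rate is 400/400 = 1, so apply the 1/(2N) correction: H → 1 − 1/(2·400) = 0.99875.
z(H) = z(0.99875) = 3.023
z(FA) = z(0.09000) = -1.341
d' = 3.023 − (-1.341) = 4.364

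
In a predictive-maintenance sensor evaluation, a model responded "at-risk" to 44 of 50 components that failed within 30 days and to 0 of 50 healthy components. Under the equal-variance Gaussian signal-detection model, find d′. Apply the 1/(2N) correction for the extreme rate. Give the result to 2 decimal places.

d′ = 3.50

The false-alarm rate is 0/50 = 0, so apply the 1/(2N) correction: FA → 1/(2·50) = 0.01000.
z(H) = z(0.88000) = 1.175
z(FA) = z(0.01000) = -2.326
d' = 1.175 − (-2.326) = 3.501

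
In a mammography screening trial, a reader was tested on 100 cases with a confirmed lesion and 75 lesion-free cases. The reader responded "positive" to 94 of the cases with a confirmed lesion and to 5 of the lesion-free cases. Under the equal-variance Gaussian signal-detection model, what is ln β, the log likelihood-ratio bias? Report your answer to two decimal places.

H = 94/100 = 0.9400
FA = 5/75 = 0.0667
Φ⁻¹(H) = Φ⁻¹(0.9400) = 1.555
Φ⁻¹(FA) = Φ⁻¹(0.0667) = -1.501
ln β = −½·[z(H)² − z(FA)²] = −0.5 × (2.418 − 2.253) = -0.0825

ln β = -0.08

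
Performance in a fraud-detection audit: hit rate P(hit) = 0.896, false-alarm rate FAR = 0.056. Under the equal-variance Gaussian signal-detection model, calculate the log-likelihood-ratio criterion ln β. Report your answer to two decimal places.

ln β = 0.47

Φ⁻¹(H) = Φ⁻¹(0.896) = 1.259
Φ⁻¹(FA) = Φ⁻¹(0.056) = -1.589
ln β = −½·[z(H)² − z(FA)²] = −0.5 × (1.585 − 2.525) = 0.470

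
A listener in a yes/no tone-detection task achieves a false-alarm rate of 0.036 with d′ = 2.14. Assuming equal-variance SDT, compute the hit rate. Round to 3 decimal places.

z(false-alarm rate) = z(0.036) = -1.7991
z(H) = z(FA) + d' = -1.7991 + 2.14 = 0.3409
hit rate = Φ(0.3409) = 0.6334

hit rate = 0.633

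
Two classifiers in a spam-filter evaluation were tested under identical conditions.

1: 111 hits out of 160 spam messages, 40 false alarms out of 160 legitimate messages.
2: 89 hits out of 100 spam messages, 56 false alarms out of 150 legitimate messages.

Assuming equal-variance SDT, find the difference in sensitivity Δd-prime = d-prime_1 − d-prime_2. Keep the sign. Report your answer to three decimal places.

Δd-prime = -0.369

1: z(0.6937) = 0.5064, z(0.2500) = -0.6745, d' = 1.1809
2: z(0.8900) = 1.2265, z(0.3733) = -0.3231, d' = 1.5496
Δd' = d'_1 − d'_2 = 1.1809 − 1.5496 = -0.3687
2 has the higher sensitivity.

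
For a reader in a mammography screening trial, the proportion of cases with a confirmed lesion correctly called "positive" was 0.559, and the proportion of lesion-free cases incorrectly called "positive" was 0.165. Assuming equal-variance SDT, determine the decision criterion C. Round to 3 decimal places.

Φ⁻¹(H) = Φ⁻¹(0.559) = 0.1484
Φ⁻¹(FA) = Φ⁻¹(0.165) = -0.9741
c = −½·[z(H) + z(FA)] = −0.5 × (0.1484 + (-0.9741)) = 0.41285

C = 0.413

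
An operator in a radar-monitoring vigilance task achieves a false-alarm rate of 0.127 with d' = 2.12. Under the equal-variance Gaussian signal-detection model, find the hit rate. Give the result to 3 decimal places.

hit rate = 0.836

z(false-alarm rate) = z(0.127) = -1.1407
z(H) = z(FA) + d' = -1.1407 + 2.12 = 0.9793
hit rate = Φ(0.9793) = 0.8363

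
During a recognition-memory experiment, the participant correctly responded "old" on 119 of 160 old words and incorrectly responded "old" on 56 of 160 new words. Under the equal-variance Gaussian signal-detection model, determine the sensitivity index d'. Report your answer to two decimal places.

H = 119/160 = 0.7438
FA = 56/160 = 0.3500
z(H) = 0.6551
z(FA) = -0.3853
d' = z(H) − z(FA) = 0.6551 − (-0.3853) = 1.0404

d' = 1.04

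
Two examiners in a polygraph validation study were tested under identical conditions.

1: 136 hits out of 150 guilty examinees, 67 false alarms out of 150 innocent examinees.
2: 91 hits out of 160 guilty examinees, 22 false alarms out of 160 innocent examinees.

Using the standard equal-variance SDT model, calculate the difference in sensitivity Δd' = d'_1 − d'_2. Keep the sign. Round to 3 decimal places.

Δd' = 0.190

1: z(0.9067) = 1.3207, z(0.4467) = -0.1340, d' = 1.4547
2: z(0.5687) = 0.1731, z(0.1375) = -1.0916, d' = 1.2647
Δd' = d'_1 − d'_2 = 1.4547 − 1.2647 = 0.1900
1 has the higher sensitivity.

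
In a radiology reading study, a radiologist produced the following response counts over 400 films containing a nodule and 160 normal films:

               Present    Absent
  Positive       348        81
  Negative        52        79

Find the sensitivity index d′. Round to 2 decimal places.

H = 348/400 = 0.8700
FA = 81/160 = 0.5062
Φ⁻¹(H) = Φ⁻¹(0.8700) = 1.1264
Φ⁻¹(FA) = Φ⁻¹(0.5062) = 0.0155
d' = z(H) − z(FA) = 1.1264 − 0.0155 = 1.1109

d′ = 1.11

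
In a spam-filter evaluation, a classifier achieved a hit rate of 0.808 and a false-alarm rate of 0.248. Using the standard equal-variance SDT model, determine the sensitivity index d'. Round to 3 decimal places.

d' = 1.551

z(H) = 0.8705
z(FA) = -0.6808
d' = z(H) − z(FA) = 0.8705 − (-0.6808) = 1.5513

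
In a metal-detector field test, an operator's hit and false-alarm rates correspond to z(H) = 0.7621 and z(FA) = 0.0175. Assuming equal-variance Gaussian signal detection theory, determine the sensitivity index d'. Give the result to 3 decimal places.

d' = z(H) − z(FA) = 0.7621 − 0.0175 = 0.7446

d' = 0.745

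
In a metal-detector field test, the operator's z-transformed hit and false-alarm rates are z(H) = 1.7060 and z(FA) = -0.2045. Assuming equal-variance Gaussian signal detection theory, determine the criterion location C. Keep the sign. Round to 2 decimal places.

C = -0.75

c = −½·[z(H) + z(FA)] = −½·(1.7060 + (-0.2045)) = -0.75075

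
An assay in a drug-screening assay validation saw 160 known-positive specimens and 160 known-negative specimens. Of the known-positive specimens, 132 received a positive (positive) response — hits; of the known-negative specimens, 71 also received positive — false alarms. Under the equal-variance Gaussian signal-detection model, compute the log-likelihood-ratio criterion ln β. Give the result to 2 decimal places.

H = 132/160 = 0.8250
FA = 71/160 = 0.4437
z(H) = 0.935
z(FA) = -0.142
ln β = −½·[z(H)² − z(FA)²] = −0.5 × (0.874 − 0.020) = -0.427

ln β = -0.43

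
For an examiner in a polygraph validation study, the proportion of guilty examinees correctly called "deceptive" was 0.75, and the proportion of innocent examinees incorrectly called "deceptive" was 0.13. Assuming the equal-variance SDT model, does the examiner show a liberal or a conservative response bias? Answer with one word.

conservative

z(H) = 0.674, z(FA) = -1.126
c = −½·(z(H) + z(FA)) = 0.226
c > 0 → conservative criterion (biased toward responding “no”).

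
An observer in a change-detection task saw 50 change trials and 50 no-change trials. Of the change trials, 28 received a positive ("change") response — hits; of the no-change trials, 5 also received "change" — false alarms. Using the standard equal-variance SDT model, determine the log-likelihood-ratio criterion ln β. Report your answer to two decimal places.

H = 28/50 = 0.5600
FA = 5/50 = 0.1000
Φ⁻¹(H) = Φ⁻¹(0.5600) = 0.151
Φ⁻¹(FA) = Φ⁻¹(0.1000) = -1.282
ln β = −½·[z(H)² − z(FA)²] = −0.5 × (0.023 − 1.644) = 0.8105

ln β = 0.81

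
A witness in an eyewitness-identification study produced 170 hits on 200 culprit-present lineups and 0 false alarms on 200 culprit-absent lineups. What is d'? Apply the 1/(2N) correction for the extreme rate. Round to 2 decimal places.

d' = 3.84

The false-alarm rate is 0/200 = 0, so apply the 1/(2N) correction: FA → 1/(2·200) = 0.00250.
z(H) = z(0.85000) = 1.036
z(FA) = z(0.00250) = -2.807
d' = 1.036 − (-2.807) = 3.843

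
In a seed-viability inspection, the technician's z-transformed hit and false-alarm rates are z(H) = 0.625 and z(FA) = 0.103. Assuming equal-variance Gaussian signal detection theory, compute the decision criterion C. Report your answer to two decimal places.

C = -0.36

c = −½·[z(H) + z(FA)] = −½·(0.625 + 0.103) = -0.364
c < 0: the technician has a liberal response bias.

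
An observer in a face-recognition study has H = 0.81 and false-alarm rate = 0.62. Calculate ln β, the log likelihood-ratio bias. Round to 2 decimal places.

ln β = -0.34

z(0.81) = 0.878, z(0.62) = 0.305
ln β = −½·[z(H)² − z(FA)²] = −0.5 × (0.771 − 0.093) = -0.339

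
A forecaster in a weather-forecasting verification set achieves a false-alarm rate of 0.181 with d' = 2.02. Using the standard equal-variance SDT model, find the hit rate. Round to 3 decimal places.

z(false-alarm rate) = z(0.181) = -0.9116
z(H) = z(FA) + d' = -0.9116 + 2.02 = 1.1084
hit rate = Φ(1.1084) = 0.8662

hit rate = 0.866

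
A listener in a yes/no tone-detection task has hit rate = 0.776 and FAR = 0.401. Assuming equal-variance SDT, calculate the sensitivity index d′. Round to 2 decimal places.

Φ⁻¹(H) = Φ⁻¹(0.776) = 0.7588
Φ⁻¹(FA) = Φ⁻¹(0.401) = -0.2508
d' = z(H) − z(FA) = 0.7588 − (-0.2508) = 1.0096

d′ = 1.01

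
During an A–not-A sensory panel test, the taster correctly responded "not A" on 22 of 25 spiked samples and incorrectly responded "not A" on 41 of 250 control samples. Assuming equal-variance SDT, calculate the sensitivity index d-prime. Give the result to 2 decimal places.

H = 22/25 = 0.8800
FA = 41/250 = 0.1640
z(H) = 1.1750
z(FA) = -0.9782
d' = z(H) − z(FA) = 1.1750 − (-0.9782) = 2.1532

d-prime = 2.15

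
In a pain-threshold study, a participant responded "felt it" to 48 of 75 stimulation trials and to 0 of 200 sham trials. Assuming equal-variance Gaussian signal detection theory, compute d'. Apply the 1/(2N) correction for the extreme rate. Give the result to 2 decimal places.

d' = 3.17

The false-alarm rate is 0/200 = 0, so apply the 1/(2N) correction: FA → 1/(2·200) = 0.00250.
z(H) = z(0.64000) = 0.358
z(FA) = z(0.00250) = -2.807
d' = 0.358 − (-2.807) = 3.165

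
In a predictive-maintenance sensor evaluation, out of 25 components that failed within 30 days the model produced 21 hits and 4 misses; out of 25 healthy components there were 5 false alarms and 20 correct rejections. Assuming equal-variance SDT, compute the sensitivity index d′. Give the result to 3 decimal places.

d′ = 1.836

H = 21/25 = 0.8400
FA = 5/25 = 0.2000
z(H) = z(0.8400) = 0.9945
z(FA) = z(0.2000) = -0.8416
d' = z(H) − z(FA) = 0.9945 − (-0.8416) = 1.8361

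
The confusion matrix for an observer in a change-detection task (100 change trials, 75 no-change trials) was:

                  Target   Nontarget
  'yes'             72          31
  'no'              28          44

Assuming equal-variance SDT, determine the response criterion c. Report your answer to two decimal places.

H = 72/100 = 0.7200
FA = 31/75 = 0.4133
Φ⁻¹(0.7200) = 0.583, Φ⁻¹(0.4133) = -0.219
c = −½·[z(H) + z(FA)] = −0.5 × (0.583 + (-0.219)) = -0.182

c = -0.18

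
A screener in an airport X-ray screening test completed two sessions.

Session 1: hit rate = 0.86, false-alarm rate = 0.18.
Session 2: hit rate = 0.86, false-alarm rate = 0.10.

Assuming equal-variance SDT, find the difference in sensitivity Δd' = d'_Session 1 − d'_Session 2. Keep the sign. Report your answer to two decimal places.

Session 1: z(0.86) = 1.080, z(0.18) = -0.915, d' = 1.995
Session 2: z(0.86) = 1.080, z(0.10) = -1.282, d' = 2.362
Δd' = d'_Session 1 − d'_Session 2 = 1.995 − 2.362 = -0.367
Session 2 has the higher sensitivity.

Δd' = -0.37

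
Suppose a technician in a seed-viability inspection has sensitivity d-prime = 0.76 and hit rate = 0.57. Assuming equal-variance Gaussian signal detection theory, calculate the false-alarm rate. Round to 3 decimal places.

z(hit rate) = z(0.57) = 0.1764
z(FA) = z(H) − d' = 0.1764 − 0.76 = -0.5836
false-alarm rate = Φ(-0.5836) = 0.2797

false-alarm rate = 0.280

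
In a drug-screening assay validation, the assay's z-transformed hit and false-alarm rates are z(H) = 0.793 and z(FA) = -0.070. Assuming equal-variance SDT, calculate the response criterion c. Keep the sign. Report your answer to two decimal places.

c = −½·[z(H) + z(FA)] = −½·(0.793 + (-0.070)) = -0.3615
c < 0: the assay has a liberal response bias.

c = -0.36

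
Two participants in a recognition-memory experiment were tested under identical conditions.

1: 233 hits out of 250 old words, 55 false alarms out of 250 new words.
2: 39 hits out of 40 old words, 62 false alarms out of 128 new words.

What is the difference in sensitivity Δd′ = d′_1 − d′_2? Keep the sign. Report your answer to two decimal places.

1: z(0.9320) = 1.491, z(0.2200) = -0.772, d' = 2.263
2: z(0.9750) = 1.960, z(0.4844) = -0.039, d' = 1.999
Δd' = d'_1 − d'_2 = 2.263 − 1.999 = 0.264
1 has the higher sensitivity.

Δd′ = 0.26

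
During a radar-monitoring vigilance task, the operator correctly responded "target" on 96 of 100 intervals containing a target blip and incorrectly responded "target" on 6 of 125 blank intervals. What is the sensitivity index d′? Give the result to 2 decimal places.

d′ = 3.42

H = 96/100 = 0.9600
FA = 6/125 = 0.0480
Φ⁻¹(0.9600) = 1.7507, Φ⁻¹(0.0480) = -1.6646
d' = z(H) − z(FA) = 1.7507 − (-1.6646) = 3.4153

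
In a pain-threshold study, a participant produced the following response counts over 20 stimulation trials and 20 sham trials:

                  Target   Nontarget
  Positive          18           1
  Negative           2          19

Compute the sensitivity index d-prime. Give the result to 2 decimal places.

d-prime = 2.93

H = 18/20 = 0.9000
FA = 1/20 = 0.0500
z(0.9000) = 1.2816, z(0.0500) = -1.6449
d' = z(H) − z(FA) = 1.2816 − (-1.6449) = 2.9265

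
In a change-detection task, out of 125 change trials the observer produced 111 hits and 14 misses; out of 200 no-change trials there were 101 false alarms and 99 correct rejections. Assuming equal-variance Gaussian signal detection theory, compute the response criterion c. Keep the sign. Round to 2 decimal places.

H = 111/125 = 0.8880
FA = 101/200 = 0.5050
Φ⁻¹(H) = Φ⁻¹(0.8880) = 1.216
Φ⁻¹(FA) = Φ⁻¹(0.5050) = 0.013
c = −½·[z(H) + z(FA)] = −0.5 × (1.216 + 0.013) = -0.6145
c < 0: the observer has a liberal response bias.

c = -0.61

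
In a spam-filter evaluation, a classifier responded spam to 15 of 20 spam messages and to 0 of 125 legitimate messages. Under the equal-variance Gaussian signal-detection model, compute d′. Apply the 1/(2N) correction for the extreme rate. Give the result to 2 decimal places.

d′ = 3.33

The false-alarm rate is 0/125 = 0, so apply the 1/(2N) correction: FA → 1/(2·125) = 0.00400.
z(H) = z(0.75000) = 0.674
z(FA) = z(0.00400) = -2.652
d' = 0.674 − (-2.652) = 3.326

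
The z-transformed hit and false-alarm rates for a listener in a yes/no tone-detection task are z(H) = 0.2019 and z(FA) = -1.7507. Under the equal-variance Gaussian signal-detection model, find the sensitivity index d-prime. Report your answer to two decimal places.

d' = z(H) − z(FA) = 0.2019 − (-1.7507) = 1.9526

d-prime = 1.95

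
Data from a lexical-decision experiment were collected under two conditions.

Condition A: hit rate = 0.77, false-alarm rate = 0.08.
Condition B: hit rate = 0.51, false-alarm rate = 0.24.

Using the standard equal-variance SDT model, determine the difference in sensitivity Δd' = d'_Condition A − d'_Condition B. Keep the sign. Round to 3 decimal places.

Δd' = 1.413

Condition A: z(0.77) = 0.7388, z(0.08) = -1.4051, d' = 2.1439
Condition B: z(0.51) = 0.0251, z(0.24) = -0.7063, d' = 0.7314
Δd' = d'_Condition A − d'_Condition B = 2.1439 − 0.7314 = 1.4125
Condition A has the higher sensitivity.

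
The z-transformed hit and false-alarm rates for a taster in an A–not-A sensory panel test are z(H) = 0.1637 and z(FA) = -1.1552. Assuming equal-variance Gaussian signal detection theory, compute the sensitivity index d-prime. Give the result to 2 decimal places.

d-prime = 1.32

d' = z(H) − z(FA) = 0.1637 − (-1.1552) = 1.3189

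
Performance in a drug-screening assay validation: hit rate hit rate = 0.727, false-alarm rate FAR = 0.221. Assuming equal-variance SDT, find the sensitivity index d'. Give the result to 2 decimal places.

d' = 1.37

z(H) = z(0.727) = 0.604
z(FA) = z(0.221) = -0.769
d' = z(H) − z(FA) = 0.604 − (-0.769) = 1.373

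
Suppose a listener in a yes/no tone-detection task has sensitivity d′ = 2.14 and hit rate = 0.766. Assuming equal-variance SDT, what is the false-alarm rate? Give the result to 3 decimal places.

false-alarm rate = 0.079

z(hit rate) = z(0.766) = 0.7257
z(FA) = z(H) − d' = 0.7257 − 2.14 = -1.4143
false-alarm rate = Φ(-1.4143) = 0.0786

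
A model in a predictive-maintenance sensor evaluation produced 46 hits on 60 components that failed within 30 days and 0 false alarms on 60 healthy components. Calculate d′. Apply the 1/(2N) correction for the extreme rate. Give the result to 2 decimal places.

The false-alarm rate is 0/60 = 0, so apply the 1/(2N) correction: FA → 1/(2·60) = 0.00833.
z(H) = z(0.76667) = 0.728
z(FA) = z(0.00833) = -2.394
d' = 0.728 − (-2.394) = 3.122

d′ = 3.12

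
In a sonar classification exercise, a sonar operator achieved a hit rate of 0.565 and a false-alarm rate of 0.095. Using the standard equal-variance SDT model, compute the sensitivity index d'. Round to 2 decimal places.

z(H) = 0.1637
z(FA) = -1.3106
d' = z(H) − z(FA) = 0.1637 − (-1.3106) = 1.4743

d' = 1.47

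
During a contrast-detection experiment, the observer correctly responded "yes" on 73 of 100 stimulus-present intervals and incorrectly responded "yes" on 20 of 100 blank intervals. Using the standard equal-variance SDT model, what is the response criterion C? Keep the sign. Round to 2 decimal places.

C = 0.11

H = 73/100 = 0.7300
FA = 20/100 = 0.2000
z(H) = 0.6128
z(FA) = -0.8416
c = −½·[z(H) + z(FA)] = −0.5 × (0.6128 + (-0.8416)) = 0.1144
c > 0: the observer has a conservative response bias.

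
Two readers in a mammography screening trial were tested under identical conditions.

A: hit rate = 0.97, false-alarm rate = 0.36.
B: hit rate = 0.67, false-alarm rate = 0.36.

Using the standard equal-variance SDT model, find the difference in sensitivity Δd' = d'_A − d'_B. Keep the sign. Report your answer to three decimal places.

Δd' = 1.441

A: z(0.97) = 1.8808, z(0.36) = -0.3585, d' = 2.2393
B: z(0.67) = 0.4399, z(0.36) = -0.3585, d' = 0.7984
Δd' = d'_A − d'_B = 2.2393 − 0.7984 = 1.4409
A has the higher sensitivity.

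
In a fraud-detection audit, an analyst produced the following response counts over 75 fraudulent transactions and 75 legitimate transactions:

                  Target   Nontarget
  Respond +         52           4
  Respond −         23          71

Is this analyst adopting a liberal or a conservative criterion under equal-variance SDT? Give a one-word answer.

conservative

z(H) = 0.505, z(FA) = -1.613
c = −½·(z(H) + z(FA)) = 0.554
c > 0 → conservative criterion (biased toward responding “no”).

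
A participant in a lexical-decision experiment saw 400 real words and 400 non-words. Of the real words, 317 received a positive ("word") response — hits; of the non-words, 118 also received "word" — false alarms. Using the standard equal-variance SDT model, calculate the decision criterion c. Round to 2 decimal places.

c = -0.14

H = 317/400 = 0.7925
FA = 118/400 = 0.2950
z(H) = 0.815
z(FA) = -0.539
c = −½·[z(H) + z(FA)] = −0.5 × (0.815 + (-0.539)) = -0.138
c < 0: the participant has a liberal response bias.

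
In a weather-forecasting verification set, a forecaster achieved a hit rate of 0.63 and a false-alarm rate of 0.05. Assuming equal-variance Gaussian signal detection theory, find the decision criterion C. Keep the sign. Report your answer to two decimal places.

C = 0.66

z(H) = z(0.63) = 0.3319
z(FA) = z(0.05) = -1.6449
c = −½·[z(H) + z(FA)] = −0.5 × (0.3319 + (-1.6449)) = 0.6565
c > 0: the forecaster has a conservative response bias.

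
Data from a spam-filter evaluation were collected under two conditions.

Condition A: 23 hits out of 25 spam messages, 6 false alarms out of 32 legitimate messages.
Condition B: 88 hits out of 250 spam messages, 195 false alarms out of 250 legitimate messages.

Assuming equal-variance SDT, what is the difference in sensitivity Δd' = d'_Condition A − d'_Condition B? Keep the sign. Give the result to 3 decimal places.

Δd' = 3.444

Condition A: z(0.9200) = 1.4051, z(0.1875) = -0.8871, d' = 2.2922
Condition B: z(0.3520) = -0.3799, z(0.7800) = 0.7722, d' = -1.1521
Δd' = d'_Condition A − d'_Condition B = 2.2922 − (-1.1521) = 3.4443
Condition A has the higher sensitivity.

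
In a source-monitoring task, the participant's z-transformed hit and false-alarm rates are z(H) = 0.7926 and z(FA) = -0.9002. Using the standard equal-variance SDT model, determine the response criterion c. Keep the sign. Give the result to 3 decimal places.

c = 0.054

c = −½·[z(H) + z(FA)] = −½·(0.7926 + (-0.9002)) = 0.0538
c > 0: the participant has a conservative response bias.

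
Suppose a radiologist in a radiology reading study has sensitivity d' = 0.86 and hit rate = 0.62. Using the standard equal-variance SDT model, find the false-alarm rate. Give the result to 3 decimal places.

z(hit rate) = z(0.62) = 0.3055
z(FA) = z(H) − d' = 0.3055 − 0.86 = -0.5545
false-alarm rate = Φ(-0.5545) = 0.2896

false-alarm rate = 0.290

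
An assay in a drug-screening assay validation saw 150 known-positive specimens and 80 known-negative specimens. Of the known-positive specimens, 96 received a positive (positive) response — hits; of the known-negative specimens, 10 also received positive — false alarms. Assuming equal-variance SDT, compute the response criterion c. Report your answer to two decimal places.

c = 0.40

H = 96/150 = 0.6400
FA = 10/80 = 0.1250
z(H) = 0.3585
z(FA) = -1.1503
c = −½·[z(H) + z(FA)] = −0.5 × (0.3585 + (-1.1503)) = 0.3959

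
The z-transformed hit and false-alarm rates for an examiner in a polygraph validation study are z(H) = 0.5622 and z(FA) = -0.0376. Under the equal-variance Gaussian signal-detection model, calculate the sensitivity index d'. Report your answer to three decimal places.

d' = 0.600

d' = z(H) − z(FA) = 0.5622 − (-0.0376) = 0.5998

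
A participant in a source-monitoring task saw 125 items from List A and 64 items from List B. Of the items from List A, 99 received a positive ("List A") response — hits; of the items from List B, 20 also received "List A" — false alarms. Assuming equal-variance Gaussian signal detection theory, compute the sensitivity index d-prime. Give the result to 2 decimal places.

d-prime = 1.30

H = 99/125 = 0.7920
FA = 20/64 = 0.3125
z(H) = 0.813
z(FA) = -0.489
d' = z(H) − z(FA) = 0.813 − (-0.489) = 1.302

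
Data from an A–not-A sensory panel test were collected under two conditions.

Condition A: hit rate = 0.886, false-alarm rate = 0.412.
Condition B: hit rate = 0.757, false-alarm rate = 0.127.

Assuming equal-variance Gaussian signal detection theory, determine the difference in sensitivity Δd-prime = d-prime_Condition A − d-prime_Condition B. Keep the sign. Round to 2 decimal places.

Δd-prime = -0.41

Condition A: z(0.886) = 1.206, z(0.412) = -0.222, d' = 1.428
Condition B: z(0.757) = 0.697, z(0.127) = -1.141, d' = 1.838
Δd' = d'_Condition A − d'_Condition B = 1.428 − 1.838 = -0.410
Condition B has the higher sensitivity.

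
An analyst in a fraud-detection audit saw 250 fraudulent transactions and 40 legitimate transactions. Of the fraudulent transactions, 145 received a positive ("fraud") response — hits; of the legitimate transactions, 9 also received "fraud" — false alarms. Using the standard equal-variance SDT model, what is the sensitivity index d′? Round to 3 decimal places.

H = 145/250 = 0.5800
FA = 9/40 = 0.2250
Φ⁻¹(0.5800) = 0.2019, Φ⁻¹(0.2250) = -0.7554
d' = z(H) − z(FA) = 0.2019 − (-0.7554) = 0.9573

d′ = 0.957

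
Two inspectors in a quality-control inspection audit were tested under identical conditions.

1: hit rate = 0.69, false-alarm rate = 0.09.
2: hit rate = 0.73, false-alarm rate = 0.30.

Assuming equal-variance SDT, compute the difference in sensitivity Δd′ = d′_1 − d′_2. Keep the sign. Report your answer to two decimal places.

1: z(0.69) = 0.496, z(0.09) = -1.341, d' = 1.837
2: z(0.73) = 0.613, z(0.30) = -0.524, d' = 1.137
Δd' = d'_1 − d'_2 = 1.837 − 1.137 = 0.700
1 has the higher sensitivity.

Δd′ = 0.70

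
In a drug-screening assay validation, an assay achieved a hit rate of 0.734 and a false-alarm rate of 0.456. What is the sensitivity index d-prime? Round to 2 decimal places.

z(H) = 0.6250
z(FA) = -0.1105
d' = z(H) − z(FA) = 0.6250 − (-0.1105) = 0.7355

d-prime = 0.74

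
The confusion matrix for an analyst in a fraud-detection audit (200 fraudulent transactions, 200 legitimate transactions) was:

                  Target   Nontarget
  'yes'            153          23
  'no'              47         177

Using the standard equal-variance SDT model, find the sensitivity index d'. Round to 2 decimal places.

d' = 1.92

H = 153/200 = 0.7650
FA = 23/200 = 0.1150
z(0.7650) = 0.722, z(0.1150) = -1.200
d' = z(H) − z(FA) = 0.722 − (-1.200) = 1.922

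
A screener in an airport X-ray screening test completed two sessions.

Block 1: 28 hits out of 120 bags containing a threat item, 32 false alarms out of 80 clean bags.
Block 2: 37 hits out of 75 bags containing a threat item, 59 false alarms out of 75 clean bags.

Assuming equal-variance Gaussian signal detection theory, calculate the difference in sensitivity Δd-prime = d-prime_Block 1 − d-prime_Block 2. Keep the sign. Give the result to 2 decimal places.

Block 1: z(0.2333) = -0.728, z(0.4000) = -0.253, d' = -0.475
Block 2: z(0.4933) = -0.017, z(0.7867) = 0.795, d' = -0.812
Δd' = d'_Block 1 − d'_Block 2 = -0.475 − (-0.812) = 0.337
Block 1 has the higher sensitivity.

Δd-prime = 0.34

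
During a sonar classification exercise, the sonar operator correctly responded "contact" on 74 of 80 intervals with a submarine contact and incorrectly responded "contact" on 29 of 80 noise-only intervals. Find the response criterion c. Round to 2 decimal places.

c = -0.54

H = 74/80 = 0.9250
FA = 29/80 = 0.3625
z(H) = z(0.9250) = 1.440
z(FA) = z(0.3625) = -0.352
c = −½·[z(H) + z(FA)] = −0.5 × (1.440 + (-0.352)) = -0.544
c < 0: the sonar operator has a liberal response bias.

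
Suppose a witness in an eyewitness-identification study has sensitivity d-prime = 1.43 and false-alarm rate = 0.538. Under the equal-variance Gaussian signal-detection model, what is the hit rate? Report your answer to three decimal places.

z(false-alarm rate) = z(0.538) = 0.0954
z(H) = z(FA) + d' = 0.0954 + 1.43 = 1.5254
hit rate = Φ(1.5254) = 0.9364

hit rate = 0.936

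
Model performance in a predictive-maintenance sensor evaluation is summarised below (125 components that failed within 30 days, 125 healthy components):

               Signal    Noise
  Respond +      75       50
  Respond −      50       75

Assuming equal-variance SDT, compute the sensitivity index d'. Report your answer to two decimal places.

d' = 0.51

H = 75/125 = 0.6000
FA = 50/125 = 0.4000
Φ⁻¹(H) = Φ⁻¹(0.6000) = 0.2533
Φ⁻¹(FA) = Φ⁻¹(0.4000) = -0.2533
d' = z(H) − z(FA) = 0.2533 − (-0.2533) = 0.5066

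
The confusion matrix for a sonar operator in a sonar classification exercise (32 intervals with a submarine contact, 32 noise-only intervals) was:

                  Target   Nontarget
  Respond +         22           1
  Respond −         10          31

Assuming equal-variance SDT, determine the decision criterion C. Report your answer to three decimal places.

C = 0.687

H = 22/32 = 0.6875
FA = 1/32 = 0.0312
z(H) = z(0.6875) = 0.4888
z(FA) = z(0.0312) = -1.8634
c = −½·[z(H) + z(FA)] = −0.5 × (0.4888 + (-1.8634)) = 0.6873
c > 0: the sonar operator has a conservative response bias.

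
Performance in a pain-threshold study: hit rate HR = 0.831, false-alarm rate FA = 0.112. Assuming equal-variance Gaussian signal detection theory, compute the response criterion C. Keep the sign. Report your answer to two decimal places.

C = 0.13

z(H) = 0.9581
z(FA) = -1.2160
c = −½·[z(H) + z(FA)] = −0.5 × (0.9581 + (-1.2160)) = 0.12895
c > 0: the participant has a conservative response bias.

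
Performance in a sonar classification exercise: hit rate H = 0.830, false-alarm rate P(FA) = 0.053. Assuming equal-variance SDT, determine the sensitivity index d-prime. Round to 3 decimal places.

d-prime = 2.571

Φ⁻¹(H) = 0.9542
Φ⁻¹(FA) = -1.6164
d' = z(H) − z(FA) = 0.9542 − (-1.6164) = 2.5706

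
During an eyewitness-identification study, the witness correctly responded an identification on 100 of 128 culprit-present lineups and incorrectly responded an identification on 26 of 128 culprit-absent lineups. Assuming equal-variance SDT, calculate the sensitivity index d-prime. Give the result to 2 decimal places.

H = 100/128 = 0.7812
FA = 26/128 = 0.2031
z(H) = z(0.7812) = 0.7763
z(FA) = z(0.2031) = -0.8306
d' = z(H) − z(FA) = 0.7763 − (-0.8306) = 1.6069

d-prime = 1.61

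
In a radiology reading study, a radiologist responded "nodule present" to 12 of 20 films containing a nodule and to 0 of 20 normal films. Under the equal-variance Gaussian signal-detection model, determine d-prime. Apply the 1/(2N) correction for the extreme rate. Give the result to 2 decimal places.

d-prime = 2.21

The false-alarm rate is 0/20 = 0, so apply the 1/(2N) correction: FA → 1/(2·20) = 0.02500.
z(H) = z(0.60000) = 0.253
z(FA) = z(0.02500) = -1.960
d' = 0.253 − (-1.960) = 2.213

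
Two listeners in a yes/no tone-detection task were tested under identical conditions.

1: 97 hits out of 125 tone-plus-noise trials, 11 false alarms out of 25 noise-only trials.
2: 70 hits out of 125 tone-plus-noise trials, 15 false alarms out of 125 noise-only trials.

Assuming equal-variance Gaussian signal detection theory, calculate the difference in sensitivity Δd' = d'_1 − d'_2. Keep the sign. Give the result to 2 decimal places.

1: z(0.7760) = 0.759, z(0.4400) = -0.151, d' = 0.910
2: z(0.5600) = 0.151, z(0.1200) = -1.175, d' = 1.326
Δd' = d'_1 − d'_2 = 0.910 − 1.326 = -0.416
2 has the higher sensitivity.

Δd' = -0.42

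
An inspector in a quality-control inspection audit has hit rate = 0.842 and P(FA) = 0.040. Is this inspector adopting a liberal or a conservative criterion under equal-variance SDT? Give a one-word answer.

conservative

z(H) = 1.003, z(FA) = -1.751
c = −½·(z(H) + z(FA)) = 0.374
c > 0 → conservative criterion (biased toward responding “no”).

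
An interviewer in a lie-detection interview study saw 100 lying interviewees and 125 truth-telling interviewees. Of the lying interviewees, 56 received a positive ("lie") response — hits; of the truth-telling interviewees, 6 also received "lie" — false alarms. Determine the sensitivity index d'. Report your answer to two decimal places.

d' = 1.82

H = 56/100 = 0.5600
FA = 6/125 = 0.0480
z(H) = z(0.5600) = 0.1510
z(FA) = z(0.0480) = -1.6646
d' = z(H) − z(FA) = 0.1510 − (-1.6646) = 1.8156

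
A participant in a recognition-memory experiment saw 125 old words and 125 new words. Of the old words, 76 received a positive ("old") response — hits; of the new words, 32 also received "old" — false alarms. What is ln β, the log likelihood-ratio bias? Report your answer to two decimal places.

ln β = 0.18

H = 76/125 = 0.6080
FA = 32/125 = 0.2560
z(H) = z(0.6080) = 0.274
z(FA) = z(0.2560) = -0.656
ln β = −½·[z(H)² − z(FA)²] = −0.5 × (0.075 − 0.430) = 0.1775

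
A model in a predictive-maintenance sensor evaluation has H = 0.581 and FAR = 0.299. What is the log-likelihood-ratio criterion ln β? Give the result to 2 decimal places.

ln β = 0.12

z(H) = z(0.581) = 0.204
z(FA) = z(0.299) = -0.527
ln β = −½·[z(H)² − z(FA)²] = −0.5 × (0.042 − 0.278) = 0.118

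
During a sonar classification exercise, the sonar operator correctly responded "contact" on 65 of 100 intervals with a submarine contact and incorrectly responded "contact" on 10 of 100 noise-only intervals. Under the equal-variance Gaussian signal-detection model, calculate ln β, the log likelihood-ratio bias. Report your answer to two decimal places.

ln β = 0.75

H = 65/100 = 0.6500
FA = 10/100 = 0.1000
z(H) = z(0.6500) = 0.385
z(FA) = z(0.1000) = -1.282
ln β = −½·[z(H)² − z(FA)²] = −0.5 × (0.148 − 1.644) = 0.748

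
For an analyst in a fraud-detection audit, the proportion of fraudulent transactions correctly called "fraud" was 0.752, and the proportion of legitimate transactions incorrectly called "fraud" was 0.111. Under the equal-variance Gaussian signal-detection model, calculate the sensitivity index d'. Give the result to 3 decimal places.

z(0.752) = 0.6808, z(0.111) = -1.2212
d' = z(H) − z(FA) = 0.6808 − (-1.2212) = 1.9020

d' = 1.902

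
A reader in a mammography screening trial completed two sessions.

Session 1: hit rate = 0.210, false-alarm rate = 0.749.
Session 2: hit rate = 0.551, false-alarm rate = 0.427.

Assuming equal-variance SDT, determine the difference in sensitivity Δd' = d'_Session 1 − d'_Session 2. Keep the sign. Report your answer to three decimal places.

Session 1: z(0.210) = -0.8064, z(0.749) = 0.6713, d' = -1.4777
Session 2: z(0.551) = 0.1282, z(0.427) = -0.1840, d' = 0.3122
Δd' = d'_Session 1 − d'_Session 2 = -1.4777 − 0.3122 = -1.7899
Session 2 has the higher sensitivity.

Δd' = -1.790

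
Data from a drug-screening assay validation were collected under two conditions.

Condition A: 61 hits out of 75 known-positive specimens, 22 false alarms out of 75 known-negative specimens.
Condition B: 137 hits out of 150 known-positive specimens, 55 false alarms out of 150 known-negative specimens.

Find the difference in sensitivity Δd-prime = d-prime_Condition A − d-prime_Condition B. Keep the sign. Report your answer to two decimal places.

Δd-prime = -0.27

Condition A: z(0.8133) = 0.890, z(0.2933) = -0.544, d' = 1.434
Condition B: z(0.9133) = 1.361, z(0.3667) = -0.341, d' = 1.702
Δd' = d'_Condition A − d'_Condition B = 1.434 − 1.702 = -0.268
Condition B has the higher sensitivity.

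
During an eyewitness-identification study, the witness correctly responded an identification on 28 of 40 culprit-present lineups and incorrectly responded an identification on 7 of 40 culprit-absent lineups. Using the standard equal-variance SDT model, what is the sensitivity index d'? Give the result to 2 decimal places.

d' = 1.46

H = 28/40 = 0.7000
FA = 7/40 = 0.1750
Φ⁻¹(H) = Φ⁻¹(0.7000) = 0.5244
Φ⁻¹(FA) = Φ⁻¹(0.1750) = -0.9346
d' = z(H) − z(FA) = 0.5244 − (-0.9346) = 1.4590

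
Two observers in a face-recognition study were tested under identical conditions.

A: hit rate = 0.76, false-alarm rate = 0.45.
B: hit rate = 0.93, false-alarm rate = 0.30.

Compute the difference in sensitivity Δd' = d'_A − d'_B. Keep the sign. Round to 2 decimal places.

Δd' = -1.17

A: z(0.76) = 0.706, z(0.45) = -0.126, d' = 0.832
B: z(0.93) = 1.476, z(0.30) = -0.524, d' = 2.000
Δd' = d'_A − d'_B = 0.832 − 2.000 = -1.168
B has the higher sensitivity.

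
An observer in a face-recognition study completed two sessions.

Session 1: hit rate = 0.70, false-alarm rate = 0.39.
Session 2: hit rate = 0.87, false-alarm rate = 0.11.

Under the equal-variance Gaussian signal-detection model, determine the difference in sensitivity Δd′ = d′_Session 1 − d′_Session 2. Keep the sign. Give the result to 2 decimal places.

Session 1: z(0.70) = 0.524, z(0.39) = -0.279, d' = 0.803
Session 2: z(0.87) = 1.126, z(0.11) = -1.227, d' = 2.353
Δd' = d'_Session 1 − d'_Session 2 = 0.803 − 2.353 = -1.550
Session 2 has the higher sensitivity.

Δd′ = -1.55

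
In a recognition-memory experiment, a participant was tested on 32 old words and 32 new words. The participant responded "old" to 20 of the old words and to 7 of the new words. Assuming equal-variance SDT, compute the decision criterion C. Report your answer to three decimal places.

H = 20/32 = 0.6250
FA = 7/32 = 0.2188
z(0.6250) = 0.3186, z(0.2188) = -0.7763
c = −½·[z(H) + z(FA)] = −0.5 × (0.3186 + (-0.7763)) = 0.22885
c > 0: the participant has a conservative response bias.

C = 0.229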